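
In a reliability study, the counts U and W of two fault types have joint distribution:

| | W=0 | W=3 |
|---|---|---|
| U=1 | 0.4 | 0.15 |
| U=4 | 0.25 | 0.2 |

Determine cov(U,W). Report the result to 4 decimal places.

0.3825

E[U] = 2.35,  E[W] = 1.05
E[UW] = 2.85
cov(U,W) = E[UW] − E[U]E[W] = 2.85 − (2.35)(1.05) = 0.3825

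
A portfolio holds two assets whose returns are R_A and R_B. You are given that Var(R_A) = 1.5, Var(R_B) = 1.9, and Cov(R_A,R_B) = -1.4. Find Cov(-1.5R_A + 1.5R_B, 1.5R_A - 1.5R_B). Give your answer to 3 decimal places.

-13.950

Cov(-1.5R_A + 1.5R_B, 1.5R_A - 1.5R_B) = (-1.5)(1.5)Var(R_A) + (1.5)(-1.5)Var(R_B) + [(-1.5)(-1.5) + (1.5)(1.5)]Cov(R_A,R_B)
= -2.25·1.5 + -2.25·1.9 + 4.5·-1.4 = -13.95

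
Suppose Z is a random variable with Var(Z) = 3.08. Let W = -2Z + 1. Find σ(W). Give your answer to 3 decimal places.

3.510

Var(-2Z + 1) = (-2)²·3.08 = 12.32
σ(W) = √12.32 ≈ 3.510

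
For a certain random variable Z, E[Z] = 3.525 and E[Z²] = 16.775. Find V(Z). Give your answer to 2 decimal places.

V(Z) = 16.775 − (3.525)² = 4.349375

4.35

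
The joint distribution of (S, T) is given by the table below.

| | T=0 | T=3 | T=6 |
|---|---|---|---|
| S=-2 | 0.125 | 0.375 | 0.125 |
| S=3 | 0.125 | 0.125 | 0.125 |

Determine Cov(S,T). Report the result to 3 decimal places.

0.000

E[S] = -0.125,  E[T] = 3
E[ST] = -0.375
Cov(S,T) = E[ST] − E[S]E[T] = -0.375 − (-0.125)(3) = 0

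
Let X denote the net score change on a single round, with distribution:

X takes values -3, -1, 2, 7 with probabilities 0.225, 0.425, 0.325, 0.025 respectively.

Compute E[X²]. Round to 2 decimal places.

4.98

E[X²] = (-3)²(0.225) + (-1)²(0.425) + (2)²(0.325) + (7)²(0.025) = 4.975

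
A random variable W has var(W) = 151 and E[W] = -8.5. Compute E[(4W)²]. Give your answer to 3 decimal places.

3572.000

E[4W] = 4·-8.5 = -34
var(4W) = (4)²·151 = 2416
E[(4W)²] = var((4W)) + (E[(4W)])² = 2416 + (-34)² = 3572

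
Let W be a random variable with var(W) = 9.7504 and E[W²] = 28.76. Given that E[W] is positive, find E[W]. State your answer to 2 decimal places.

4.36

(E[W])² = E[W²] − var(W) = 28.76 − 9.7504 = 19.0096
E[W] = √19.0096 = 4.36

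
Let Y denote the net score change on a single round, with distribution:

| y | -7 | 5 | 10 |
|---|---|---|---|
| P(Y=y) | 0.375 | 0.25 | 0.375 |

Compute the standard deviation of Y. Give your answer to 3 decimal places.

7.516

E[Y] = (-7)(0.375) + (5)(0.25) + (10)(0.375) = 2.375
E[Y²] = (-7)²(0.375) + (5)²(0.25) + (10)²(0.375) = 62.125
var(Y) = E[Y²] − (E[Y])² = 62.125 − (2.375)² = 56.484375
sd(Y) = √56.484375 ≈ 7.516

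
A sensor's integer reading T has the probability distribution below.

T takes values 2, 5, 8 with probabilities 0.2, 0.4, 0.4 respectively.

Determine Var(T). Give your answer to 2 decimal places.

E[T] = (2)(0.2) + (5)(0.4) + (8)(0.4) = 5.6
E[T²] = (2)²(0.2) + (5)²(0.4) + (8)²(0.4) = 36.4
Var(T) = E[T²] − (E[T])² = 36.4 − (5.6)² = 5.04

5.04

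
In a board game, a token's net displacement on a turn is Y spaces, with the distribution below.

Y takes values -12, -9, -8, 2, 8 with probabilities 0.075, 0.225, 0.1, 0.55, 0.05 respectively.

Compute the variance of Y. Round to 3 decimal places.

E[Y] = (-12)(0.075) + (-9)(0.225) + (-8)(0.1) + (2)(0.55) + (8)(0.05) = -2.225
E[Y²] = (-12)²(0.075) + (-9)²(0.225) + (-8)²(0.1) + (2)²(0.55) + (8)²(0.05) = 40.825
V(Y) = E[Y²] − (E[Y])² = 40.825 − (-2.225)² = 35.874375

35.874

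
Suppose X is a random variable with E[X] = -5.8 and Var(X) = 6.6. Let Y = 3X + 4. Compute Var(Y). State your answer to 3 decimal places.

59.400

Var(3X + 4) = (3)²·Var(X) = 9·6.6 = 59.4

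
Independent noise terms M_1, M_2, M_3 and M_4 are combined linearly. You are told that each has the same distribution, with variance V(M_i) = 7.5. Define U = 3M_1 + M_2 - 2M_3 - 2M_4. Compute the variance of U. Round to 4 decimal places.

135.0000

By independence, V(U) = (3)²V(M_1) + (1)²V(M_2) + (-2)²V(M_3) + (-2)²V(M_4)
= (3)²·7.5 + (1)²·7.5 + (-2)²·7.5 + (-2)²·7.5 = 135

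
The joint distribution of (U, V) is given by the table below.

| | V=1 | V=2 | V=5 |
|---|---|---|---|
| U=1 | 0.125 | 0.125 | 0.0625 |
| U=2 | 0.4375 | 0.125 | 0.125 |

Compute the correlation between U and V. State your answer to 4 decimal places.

E[U] = 1.6875,  E[V] = 2
E[UV] = 3.3125
Cov(U,V) = E[UV] − E[U]E[V] = 3.3125 − (1.6875)(2) = -0.0625
Var(U) = 0.21484375,  Var(V) = 2.25
ρ = -0.0625 / √(0.21484375·2.25) ≈ -0.0899

-0.0899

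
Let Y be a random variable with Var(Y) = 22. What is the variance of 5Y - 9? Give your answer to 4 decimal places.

Var(5Y - 9) = (5)²·Var(Y) = 25·22 = 550

550.0000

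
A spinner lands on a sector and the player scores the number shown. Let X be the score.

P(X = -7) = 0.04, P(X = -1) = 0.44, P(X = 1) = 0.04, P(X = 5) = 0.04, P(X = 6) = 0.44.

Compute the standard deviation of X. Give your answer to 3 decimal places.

E[X] = (-7)(0.04) + (-1)(0.44) + (1)(0.04) + (5)(0.04) + (6)(0.44) = 2.16
E[X²] = (-7)²(0.04) + (-1)²(0.44) + (1)²(0.04) + (5)²(0.04) + (6)²(0.44) = 19.28
var(X) = E[X²] − (E[X])² = 19.28 − (2.16)² = 14.6144
sd(X) = √14.6144 ≈ 3.823

3.823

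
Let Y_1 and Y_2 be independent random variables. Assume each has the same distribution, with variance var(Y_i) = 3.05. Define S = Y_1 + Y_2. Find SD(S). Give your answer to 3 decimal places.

2.470

By independence, var(S) = (1)²var(Y_1) + (1)²var(Y_2)
= (1)²·3.05 + (1)²·3.05 = 6.1
SD(S) = √6.1 ≈ 2.470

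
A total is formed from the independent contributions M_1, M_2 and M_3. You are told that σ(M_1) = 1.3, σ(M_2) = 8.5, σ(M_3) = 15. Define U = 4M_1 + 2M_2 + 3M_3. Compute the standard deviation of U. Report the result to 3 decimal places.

48.384

Var(M_1) = 1.69, Var(M_2) = 72.25, Var(M_3) = 225
By independence, Var(U) = (4)²Var(M_1) + (2)²Var(M_2) + (3)²Var(M_3)
= (4)²·1.69 + (2)²·72.25 + (3)²·225 = 2341.04
σ(U) = √2341.04 ≈ 48.384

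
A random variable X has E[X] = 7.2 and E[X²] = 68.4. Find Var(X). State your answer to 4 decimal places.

16.5600

Var(X) = 68.4 − (7.2)² = 16.56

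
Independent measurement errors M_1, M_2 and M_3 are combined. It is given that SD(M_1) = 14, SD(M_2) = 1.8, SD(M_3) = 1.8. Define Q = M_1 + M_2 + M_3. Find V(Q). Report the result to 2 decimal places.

V(M_1) = 196, V(M_2) = 3.24, V(M_3) = 3.24
By independence, V(Q) = (1)²V(M_1) + (1)²V(M_2) + (1)²V(M_3)
= (1)²·196 + (1)²·3.24 + (1)²·3.24 = 202.48

202.48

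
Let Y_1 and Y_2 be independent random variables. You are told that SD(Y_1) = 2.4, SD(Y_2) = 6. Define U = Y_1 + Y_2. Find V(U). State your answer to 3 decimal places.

41.760

V(Y_1) = 5.76, V(Y_2) = 36
By independence, V(U) = (1)²V(Y_1) + (1)²V(Y_2)
= (1)²·5.76 + (1)²·36 = 41.76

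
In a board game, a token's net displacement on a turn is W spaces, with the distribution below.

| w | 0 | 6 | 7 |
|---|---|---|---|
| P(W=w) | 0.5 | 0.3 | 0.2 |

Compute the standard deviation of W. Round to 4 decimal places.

E[W] = (0)(0.5) + (6)(0.3) + (7)(0.2) = 3.2
E[W²] = (0)²(0.5) + (6)²(0.3) + (7)²(0.2) = 20.6
V(W) = E[W²] − (E[W])² = 20.6 − (3.2)² = 10.36
σ(W) = √10.36 ≈ 3.2187

3.2187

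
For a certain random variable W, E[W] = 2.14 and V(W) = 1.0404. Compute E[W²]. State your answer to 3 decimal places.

E[W²] = V(W) + (E[W])² = 1.0404 + (2.14)² = 5.62

5.620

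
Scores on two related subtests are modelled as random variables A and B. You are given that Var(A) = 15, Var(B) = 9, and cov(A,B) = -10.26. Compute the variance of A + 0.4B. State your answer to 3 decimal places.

8.232

Var(A + 0.4B) = (1)²·Var(A) + (0.4)²·Var(B) + 2·(1)·(0.4)·cov(A,B)
= 1·15 + 0.16·9 + 0.8·-10.26 = 8.232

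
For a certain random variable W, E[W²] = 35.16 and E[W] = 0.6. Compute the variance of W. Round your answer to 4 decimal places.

Var(W) = 35.16 − (0.6)² = 34.8

34.8000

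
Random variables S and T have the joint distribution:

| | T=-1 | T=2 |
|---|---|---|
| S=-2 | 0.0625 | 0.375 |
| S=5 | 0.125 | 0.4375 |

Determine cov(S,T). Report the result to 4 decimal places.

-0.4102

E[S] = 1.9375,  E[T] = 1.4375
E[ST] = 2.375
cov(S,T) = E[ST] − E[S]E[T] = 2.375 − (1.9375)(1.4375) = -0.41015625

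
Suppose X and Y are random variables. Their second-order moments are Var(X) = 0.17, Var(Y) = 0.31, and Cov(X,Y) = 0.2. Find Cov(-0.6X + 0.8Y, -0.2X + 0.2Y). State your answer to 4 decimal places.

0.0140

Cov(-0.6X + 0.8Y, -0.2X + 0.2Y) = (-0.6)(-0.2)Var(X) + (0.8)(0.2)Var(Y) + [(-0.6)(0.2) + (0.8)(-0.2)]Cov(X,Y)
= 0.12·0.17 + 0.16·0.31 + -0.28·0.2 = 0.014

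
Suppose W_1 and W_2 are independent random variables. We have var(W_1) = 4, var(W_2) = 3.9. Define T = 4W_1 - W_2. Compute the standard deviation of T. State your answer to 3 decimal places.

8.240

By independence, var(T) = (4)²var(W_1) + (-1)²var(W_2)
= (4)²·4 + (-1)²·3.9 = 67.9
SD(T) = √67.9 ≈ 8.240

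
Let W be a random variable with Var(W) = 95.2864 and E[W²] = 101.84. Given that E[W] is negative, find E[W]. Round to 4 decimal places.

(E[W])² = E[W²] − Var(W) = 101.84 − 95.2864 = 6.5536
E[W] = −√6.5536 = -2.56

-2.5600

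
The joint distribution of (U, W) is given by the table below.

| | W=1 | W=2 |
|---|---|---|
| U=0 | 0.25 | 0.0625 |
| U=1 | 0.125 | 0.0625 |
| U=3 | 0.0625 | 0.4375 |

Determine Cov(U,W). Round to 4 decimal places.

E[U] = 1.6875,  E[W] = 1.5625
E[UW] = 3.0625
Cov(U,W) = E[UW] − E[U]E[W] = 3.0625 − (1.6875)(1.5625) = 0.42578125

0.4258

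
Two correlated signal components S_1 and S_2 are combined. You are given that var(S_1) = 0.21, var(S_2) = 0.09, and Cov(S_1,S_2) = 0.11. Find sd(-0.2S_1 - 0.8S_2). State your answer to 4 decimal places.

var(-0.2S_1 - 0.8S_2) = (-0.2)²·var(S_1) + (-0.8)²·var(S_2) + 2·(-0.2)·(-0.8)·Cov(S_1,S_2)
= 0.04·0.21 + 0.64·0.09 + 0.32·0.11 = 0.1012
sd(-0.2S_1 - 0.8S_2) = √0.1012 ≈ 0.3181

0.3181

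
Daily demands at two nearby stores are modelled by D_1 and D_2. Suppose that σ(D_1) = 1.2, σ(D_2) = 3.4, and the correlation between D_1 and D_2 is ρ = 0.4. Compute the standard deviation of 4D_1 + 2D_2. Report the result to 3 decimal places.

Var(D_1) = (1.2)² = 1.44;  Var(D_2) = (3.4)² = 11.56
Cov(D_1,D_2) = ρ·σ(D_1)·σ(D_2) = 0.4·1.2·3.4 = 1.632
Var(4D_1 + 2D_2) = (4)²·Var(D_1) + (2)²·Var(D_2) + 2·(4)·(2)·Cov(D_1,D_2)
= 16·1.44 + 4·11.56 + 16·1.632 = 95.392
σ(4D_1 + 2D_2) = √95.392 ≈ 9.767

9.767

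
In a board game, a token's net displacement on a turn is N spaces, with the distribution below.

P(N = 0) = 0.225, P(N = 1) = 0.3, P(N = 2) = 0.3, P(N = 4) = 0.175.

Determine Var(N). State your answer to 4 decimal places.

1.7400

E[N] = (0)(0.225) + (1)(0.3) + (2)(0.3) + (4)(0.175) = 1.6
E[N²] = (0)²(0.225) + (1)²(0.3) + (2)²(0.3) + (4)²(0.175) = 4.3
Var(N) = E[N²] − (E[N])² = 4.3 − (1.6)² = 1.74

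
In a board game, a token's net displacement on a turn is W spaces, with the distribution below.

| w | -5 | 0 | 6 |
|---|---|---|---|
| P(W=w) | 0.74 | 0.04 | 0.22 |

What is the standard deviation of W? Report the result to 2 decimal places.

4.56

E[W] = (-5)(0.74) + (0)(0.04) + (6)(0.22) = -2.38
E[W²] = (-5)²(0.74) + (0)²(0.04) + (6)²(0.22) = 26.42
var(W) = E[W²] − (E[W])² = 26.42 − (-2.38)² = 20.7556
σ(W) = √20.7556 ≈ 4.56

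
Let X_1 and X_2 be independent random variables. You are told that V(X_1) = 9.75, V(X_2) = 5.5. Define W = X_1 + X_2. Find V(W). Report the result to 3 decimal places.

15.250

By independence, V(W) = (1)²V(X_1) + (1)²V(X_2)
= (1)²·9.75 + (1)²·5.5 = 15.25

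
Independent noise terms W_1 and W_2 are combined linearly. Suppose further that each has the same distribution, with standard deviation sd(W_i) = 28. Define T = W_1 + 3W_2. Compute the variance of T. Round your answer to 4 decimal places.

7840.0000

Var(W_i) = (28)² = 784
By independence, Var(T) = (1)²Var(W_1) + (3)²Var(W_2)
= (1)²·784 + (3)²·784 = 7840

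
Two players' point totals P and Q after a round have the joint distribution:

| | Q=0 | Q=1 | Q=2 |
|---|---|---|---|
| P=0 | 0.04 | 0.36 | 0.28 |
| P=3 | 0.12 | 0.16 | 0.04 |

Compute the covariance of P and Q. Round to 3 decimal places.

-0.394

E[P] = 0.96,  E[Q] = 1.16
E[PQ] = 0.72
Cov(P,Q) = E[PQ] − E[P]E[Q] = 0.72 − (0.96)(1.16) = -0.3936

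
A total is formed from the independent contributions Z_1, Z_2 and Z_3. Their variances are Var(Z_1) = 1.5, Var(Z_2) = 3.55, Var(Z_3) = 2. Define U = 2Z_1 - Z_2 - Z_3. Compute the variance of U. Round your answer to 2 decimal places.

11.55

By independence, Var(U) = (2)²Var(Z_1) + (-1)²Var(Z_2) + (-1)²Var(Z_3)
= (2)²·1.5 + (-1)²·3.55 + (-1)²·2 = 11.55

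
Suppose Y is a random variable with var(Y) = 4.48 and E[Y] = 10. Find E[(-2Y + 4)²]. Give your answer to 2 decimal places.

273.92

E[-2Y + 4] = -2·10 + 4 = -16
var(-2Y + 4) = (-2)²·4.48 = 17.92
E[(-2Y + 4)²] = var((-2Y + 4)) + (E[(-2Y + 4)])² = 17.92 + (-16)² = 273.92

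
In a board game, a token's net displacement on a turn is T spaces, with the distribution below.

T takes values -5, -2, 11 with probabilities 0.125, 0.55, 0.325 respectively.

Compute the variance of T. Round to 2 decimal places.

41.23

E[T] = (-5)(0.125) + (-2)(0.55) + (11)(0.325) = 1.85
E[T²] = (-5)²(0.125) + (-2)²(0.55) + (11)²(0.325) = 44.65
Var(T) = E[T²] − (E[T])² = 44.65 − (1.85)² = 41.2275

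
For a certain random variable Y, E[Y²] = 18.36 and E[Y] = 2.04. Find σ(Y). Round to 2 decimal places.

Var(Y) = 18.36 − (2.04)² = 14.1984
σ(Y) = √14.1984 ≈ 3.77

3.77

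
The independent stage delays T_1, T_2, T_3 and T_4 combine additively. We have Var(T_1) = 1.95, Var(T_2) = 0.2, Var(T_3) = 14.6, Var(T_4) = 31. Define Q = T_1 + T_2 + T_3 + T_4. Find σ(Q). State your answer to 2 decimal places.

By independence, Var(Q) = (1)²Var(T_1) + (1)²Var(T_2) + (1)²Var(T_3) + (1)²Var(T_4)
= (1)²·1.95 + (1)²·0.2 + (1)²·14.6 + (1)²·31 = 47.75
σ(Q) = √47.75 ≈ 6.91

6.91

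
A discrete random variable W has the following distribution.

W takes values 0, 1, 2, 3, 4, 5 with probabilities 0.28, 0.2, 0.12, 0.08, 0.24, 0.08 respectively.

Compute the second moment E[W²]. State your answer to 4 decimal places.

E[W²] = (0)²(0.28) + (1)²(0.2) + (2)²(0.12) + (3)²(0.08) + (4)²(0.24) + (5)²(0.08) = 7.24

7.2400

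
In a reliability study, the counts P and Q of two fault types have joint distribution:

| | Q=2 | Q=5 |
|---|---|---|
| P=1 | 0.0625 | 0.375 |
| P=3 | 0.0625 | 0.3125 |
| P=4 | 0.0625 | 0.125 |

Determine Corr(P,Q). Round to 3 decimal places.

E[P] = 2.3125,  E[Q] = 4.4375
E[PQ] = 10.0625
Cov(P,Q) = E[PQ] − E[P]E[Q] = 10.0625 − (2.3125)(4.4375) = -0.19921875
var(P) = 1.46484375,  var(Q) = 1.37109375
ρ = -0.19921875 / √(1.46484375·1.37109375) ≈ -0.141

-0.141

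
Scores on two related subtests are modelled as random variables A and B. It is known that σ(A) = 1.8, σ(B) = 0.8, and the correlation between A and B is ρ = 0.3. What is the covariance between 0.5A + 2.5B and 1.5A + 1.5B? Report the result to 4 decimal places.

6.7740

V(A) = (1.8)² = 3.24;  V(B) = (0.8)² = 0.64
Cov(A,B) = ρ·σ(A)·σ(B) = 0.3·1.8·0.8 = 0.432
Cov(0.5A + 2.5B, 1.5A + 1.5B) = (0.5)(1.5)V(A) + (2.5)(1.5)V(B) + [(0.5)(1.5) + (2.5)(1.5)]Cov(A,B)
= 0.75·3.24 + 3.75·0.64 + 4.5·0.432 = 6.774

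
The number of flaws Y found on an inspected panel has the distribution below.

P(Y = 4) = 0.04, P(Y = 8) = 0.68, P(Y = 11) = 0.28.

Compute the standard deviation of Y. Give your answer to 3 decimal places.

1.642

E[Y] = (4)(0.04) + (8)(0.68) + (11)(0.28) = 8.68
E[Y²] = (4)²(0.04) + (8)²(0.68) + (11)²(0.28) = 78.04
Var(Y) = E[Y²] − (E[Y])² = 78.04 − (8.68)² = 2.6976
sd(Y) = √2.6976 ≈ 1.642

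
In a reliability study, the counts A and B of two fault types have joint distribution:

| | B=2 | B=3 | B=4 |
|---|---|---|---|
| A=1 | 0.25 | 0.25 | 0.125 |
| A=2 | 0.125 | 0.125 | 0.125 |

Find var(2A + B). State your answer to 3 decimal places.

1.734

E[A] = 1.375,  E[B] = 2.875,  E[AB] = 4
var(A) = 2.125 − (1.375)² = 0.234375;  var(B) = 8.875 − (2.875)² = 0.609375
Cov(A,B) = 4 − (1.375)(2.875) = 0.046875
var(2A + B) = (2)²·0.234375 + (1)²·0.609375 + 2·(2)·(1)·0.046875 = 1.734375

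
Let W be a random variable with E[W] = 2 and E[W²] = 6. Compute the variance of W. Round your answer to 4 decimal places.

V(W) = 6 − (2)² = 2

2.0000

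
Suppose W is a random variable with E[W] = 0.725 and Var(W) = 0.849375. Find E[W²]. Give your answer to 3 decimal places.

E[W²] = Var(W) + (E[W])² = 0.849375 + (0.725)² = 1.375

1.375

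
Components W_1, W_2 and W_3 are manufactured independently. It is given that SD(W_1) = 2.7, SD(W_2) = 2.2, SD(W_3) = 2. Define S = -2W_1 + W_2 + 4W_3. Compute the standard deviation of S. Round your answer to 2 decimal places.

9.90

Var(W_1) = 7.29, Var(W_2) = 4.84, Var(W_3) = 4
By independence, Var(S) = (-2)²Var(W_1) + (1)²Var(W_2) + (4)²Var(W_3)
= (-2)²·7.29 + (1)²·4.84 + (4)²·4 = 98
SD(S) = √98 ≈ 9.90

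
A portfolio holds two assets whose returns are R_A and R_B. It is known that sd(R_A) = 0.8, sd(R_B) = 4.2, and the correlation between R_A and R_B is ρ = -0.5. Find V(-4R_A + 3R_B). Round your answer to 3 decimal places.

209.320

V(R_A) = (0.8)² = 0.64;  V(R_B) = (4.2)² = 17.64
cov(R_A,R_B) = ρ·sd(R_A)·sd(R_B) = -0.5·0.8·4.2 = -1.68
V(-4R_A + 3R_B) = (-4)²·V(R_A) + (3)²·V(R_B) + 2·(-4)·(3)·cov(R_A,R_B)
= 16·0.64 + 9·17.64 + -24·-1.68 = 209.32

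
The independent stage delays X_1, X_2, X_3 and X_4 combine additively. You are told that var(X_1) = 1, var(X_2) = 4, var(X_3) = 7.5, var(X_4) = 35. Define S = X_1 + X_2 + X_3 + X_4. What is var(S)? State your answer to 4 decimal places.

By independence, var(S) = (1)²var(X_1) + (1)²var(X_2) + (1)²var(X_3) + (1)²var(X_4)
= (1)²·1 + (1)²·4 + (1)²·7.5 + (1)²·35 = 47.5

47.5000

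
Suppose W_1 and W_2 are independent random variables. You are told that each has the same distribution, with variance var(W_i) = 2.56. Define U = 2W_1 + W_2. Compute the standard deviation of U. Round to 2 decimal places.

3.58

By independence, var(U) = (2)²var(W_1) + (1)²var(W_2)
= (2)²·2.56 + (1)²·2.56 = 12.8
SD(U) = √12.8 ≈ 3.58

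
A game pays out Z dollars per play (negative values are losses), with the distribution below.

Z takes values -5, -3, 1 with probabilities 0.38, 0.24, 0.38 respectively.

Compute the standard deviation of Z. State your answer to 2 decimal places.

2.65

E[Z] = (-5)(0.38) + (-3)(0.24) + (1)(0.38) = -2.24
E[Z²] = (-5)²(0.38) + (-3)²(0.24) + (1)²(0.38) = 12.04
Var(Z) = E[Z²] − (E[Z])² = 12.04 − (-2.24)² = 7.0224
sd(Z) = √7.0224 ≈ 2.65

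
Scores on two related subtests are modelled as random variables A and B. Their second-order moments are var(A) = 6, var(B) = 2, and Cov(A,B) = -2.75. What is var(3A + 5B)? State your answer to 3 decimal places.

var(3A + 5B) = (3)²·var(A) + (5)²·var(B) + 2·(3)·(5)·Cov(A,B)
= 9·6 + 25·2 + 30·-2.75 = 21.5

21.500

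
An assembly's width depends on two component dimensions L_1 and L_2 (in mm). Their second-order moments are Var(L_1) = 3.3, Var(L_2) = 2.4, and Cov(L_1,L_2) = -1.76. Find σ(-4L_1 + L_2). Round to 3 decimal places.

8.323

Var(-4L_1 + L_2) = (-4)²·Var(L_1) + (1)²·Var(L_2) + 2·(-4)·(1)·Cov(L_1,L_2)
= 16·3.3 + 1·2.4 + -8·-1.76 = 69.28
σ(-4L_1 + L_2) = √69.28 ≈ 8.323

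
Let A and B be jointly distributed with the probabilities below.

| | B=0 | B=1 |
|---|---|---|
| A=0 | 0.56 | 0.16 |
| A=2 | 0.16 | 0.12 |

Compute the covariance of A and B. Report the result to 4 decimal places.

0.0832

E[A] = 0.56,  E[B] = 0.28
E[AB] = 0.24
Cov(A,B) = E[AB] − E[A]E[B] = 0.24 − (0.56)(0.28) = 0.0832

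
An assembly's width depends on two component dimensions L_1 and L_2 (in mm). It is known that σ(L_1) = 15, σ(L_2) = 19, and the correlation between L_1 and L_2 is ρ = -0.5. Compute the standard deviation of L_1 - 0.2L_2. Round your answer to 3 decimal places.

V(L_1) = (15)² = 225;  V(L_2) = (19)² = 361
Cov(L_1,L_2) = ρ·σ(L_1)·σ(L_2) = -0.5·15·19 = -142.5
V(L_1 - 0.2L_2) = (1)²·V(L_1) + (-0.2)²·V(L_2) + 2·(1)·(-0.2)·Cov(L_1,L_2)
= 1·225 + 0.04·361 + -0.4·-142.5 = 296.44
σ(L_1 - 0.2L_2) = √296.44 ≈ 17.217

17.217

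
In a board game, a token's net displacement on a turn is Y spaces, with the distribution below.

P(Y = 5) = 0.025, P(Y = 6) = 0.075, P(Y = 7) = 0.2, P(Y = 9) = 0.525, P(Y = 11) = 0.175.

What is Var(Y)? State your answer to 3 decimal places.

E[Y] = (5)(0.025) + (6)(0.075) + (7)(0.2) + (9)(0.525) + (11)(0.175) = 8.625
E[Y²] = (5)²(0.025) + (6)²(0.075) + (7)²(0.2) + (9)²(0.525) + (11)²(0.175) = 76.825
Var(Y) = E[Y²] − (E[Y])² = 76.825 − (8.625)² = 2.434375

2.434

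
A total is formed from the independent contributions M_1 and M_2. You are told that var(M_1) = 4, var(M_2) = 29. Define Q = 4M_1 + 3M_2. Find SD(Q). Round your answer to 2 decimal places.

By independence, var(Q) = (4)²var(M_1) + (3)²var(M_2)
= (4)²·4 + (3)²·29 = 325
SD(Q) = √325 ≈ 18.03

18.03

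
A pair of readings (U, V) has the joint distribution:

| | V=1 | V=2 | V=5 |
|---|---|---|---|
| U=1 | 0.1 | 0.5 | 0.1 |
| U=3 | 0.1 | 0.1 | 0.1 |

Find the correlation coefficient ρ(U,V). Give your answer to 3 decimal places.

0.129

E[U] = 1.6,  E[V] = 2.4
E[UV] = 4
Cov(U,V) = E[UV] − E[U]E[V] = 4 − (1.6)(2.4) = 0.16
Var(U) = 0.84,  Var(V) = 1.84
ρ = 0.16 / √(0.84·1.84) ≈ 0.129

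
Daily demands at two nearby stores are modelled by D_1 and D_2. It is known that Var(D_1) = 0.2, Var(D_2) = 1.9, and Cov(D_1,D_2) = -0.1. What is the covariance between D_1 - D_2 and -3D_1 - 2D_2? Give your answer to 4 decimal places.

Cov(D_1 - D_2, -3D_1 - 2D_2) = (1)(-3)Var(D_1) + (-1)(-2)Var(D_2) + [(1)(-2) + (-1)(-3)]Cov(D_1,D_2)
= -3·0.2 + 2·1.9 + 1·-0.1 = 3.1

3.1000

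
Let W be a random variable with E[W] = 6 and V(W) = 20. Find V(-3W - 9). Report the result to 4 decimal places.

180.0000

V(-3W - 9) = (-3)²·V(W) = 9·20 = 180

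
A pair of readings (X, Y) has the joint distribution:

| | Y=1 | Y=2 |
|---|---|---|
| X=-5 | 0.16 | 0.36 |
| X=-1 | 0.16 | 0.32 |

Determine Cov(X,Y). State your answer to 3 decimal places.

E[X] = -3.08,  E[Y] = 1.68
E[XY] = -5.2
Cov(X,Y) = E[XY] − E[X]E[Y] = -5.2 − (-3.08)(1.68) = -0.0256

-0.026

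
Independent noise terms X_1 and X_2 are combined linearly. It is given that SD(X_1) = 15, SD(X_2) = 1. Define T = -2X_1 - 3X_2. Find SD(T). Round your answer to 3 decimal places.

30.150

var(X_1) = 225, var(X_2) = 1
By independence, var(T) = (-2)²var(X_1) + (-3)²var(X_2)
= (-2)²·225 + (-3)²·1 = 909
SD(T) = √909 ≈ 30.150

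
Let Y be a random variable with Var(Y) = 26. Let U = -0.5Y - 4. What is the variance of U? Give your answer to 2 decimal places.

Var(-0.5Y - 4) = (-0.5)²·Var(Y) = 0.25·26 = 6.5

6.50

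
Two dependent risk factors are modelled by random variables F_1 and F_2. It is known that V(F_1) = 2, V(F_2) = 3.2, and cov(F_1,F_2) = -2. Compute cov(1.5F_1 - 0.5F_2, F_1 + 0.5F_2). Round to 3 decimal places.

cov(1.5F_1 - 0.5F_2, F_1 + 0.5F_2) = (1.5)(1)V(F_1) + (-0.5)(0.5)V(F_2) + [(1.5)(0.5) + (-0.5)(1)]cov(F_1,F_2)
= 1.5·2 + -0.25·3.2 + 0.25·-2 = 1.7

1.700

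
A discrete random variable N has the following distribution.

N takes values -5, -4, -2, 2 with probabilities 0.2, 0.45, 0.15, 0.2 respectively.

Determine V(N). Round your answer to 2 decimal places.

E[N] = (-5)(0.2) + (-4)(0.45) + (-2)(0.15) + (2)(0.2) = -2.7
E[N²] = (-5)²(0.2) + (-4)²(0.45) + (-2)²(0.15) + (2)²(0.2) = 13.6
V(N) = E[N²] − (E[N])² = 13.6 − (-2.7)² = 6.31

6.31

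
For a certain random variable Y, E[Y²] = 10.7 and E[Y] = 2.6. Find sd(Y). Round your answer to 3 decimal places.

1.985

Var(Y) = 10.7 − (2.6)² = 3.94
sd(Y) = √3.94 ≈ 1.985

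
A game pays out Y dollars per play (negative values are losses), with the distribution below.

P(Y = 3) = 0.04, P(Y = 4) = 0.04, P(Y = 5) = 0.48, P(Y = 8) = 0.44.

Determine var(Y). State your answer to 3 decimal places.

E[Y] = (3)(0.04) + (4)(0.04) + (5)(0.48) + (8)(0.44) = 6.2
E[Y²] = (3)²(0.04) + (4)²(0.04) + (5)²(0.48) + (8)²(0.44) = 41.16
var(Y) = E[Y²] − (E[Y])² = 41.16 − (6.2)² = 2.72

2.720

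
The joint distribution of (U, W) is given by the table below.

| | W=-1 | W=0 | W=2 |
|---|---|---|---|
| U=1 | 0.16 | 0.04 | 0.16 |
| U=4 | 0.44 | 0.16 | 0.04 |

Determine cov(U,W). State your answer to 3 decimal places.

E[U] = 2.92,  E[W] = -0.2
E[UW] = -1.28
cov(U,W) = E[UW] − E[U]E[W] = -1.28 − (2.92)(-0.2) = -0.696

-0.696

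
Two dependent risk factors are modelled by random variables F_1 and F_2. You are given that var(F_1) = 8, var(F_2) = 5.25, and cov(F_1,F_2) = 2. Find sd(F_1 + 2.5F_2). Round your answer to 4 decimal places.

var(F_1 + 2.5F_2) = (1)²·var(F_1) + (2.5)²·var(F_2) + 2·(1)·(2.5)·cov(F_1,F_2)
= 1·8 + 6.25·5.25 + 5·2 = 50.8125
sd(F_1 + 2.5F_2) = √50.8125 ≈ 7.1283

7.1283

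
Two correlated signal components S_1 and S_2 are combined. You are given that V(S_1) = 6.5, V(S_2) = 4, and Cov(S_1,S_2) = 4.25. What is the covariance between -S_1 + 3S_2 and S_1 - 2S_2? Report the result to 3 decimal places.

-9.250

Cov(-S_1 + 3S_2, S_1 - 2S_2) = (-1)(1)V(S_1) + (3)(-2)V(S_2) + [(-1)(-2) + (3)(1)]Cov(S_1,S_2)
= -1·6.5 + -6·4 + 5·4.25 = -9.25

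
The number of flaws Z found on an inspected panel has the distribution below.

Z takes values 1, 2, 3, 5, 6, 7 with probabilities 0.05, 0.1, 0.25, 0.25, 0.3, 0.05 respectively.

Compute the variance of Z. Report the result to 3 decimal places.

2.840

E[Z] = (1)(0.05) + (2)(0.1) + (3)(0.25) + (5)(0.25) + (6)(0.3) + (7)(0.05) = 4.4
E[Z²] = (1)²(0.05) + (2)²(0.1) + (3)²(0.25) + (5)²(0.25) + (6)²(0.3) + (7)²(0.05) = 22.2
var(Z) = E[Z²] − (E[Z])² = 22.2 − (4.4)² = 2.84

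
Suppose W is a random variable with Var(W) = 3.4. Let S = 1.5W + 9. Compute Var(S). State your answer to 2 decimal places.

Var(1.5W + 9) = (1.5)²·Var(W) = 2.25·3.4 = 7.65

7.65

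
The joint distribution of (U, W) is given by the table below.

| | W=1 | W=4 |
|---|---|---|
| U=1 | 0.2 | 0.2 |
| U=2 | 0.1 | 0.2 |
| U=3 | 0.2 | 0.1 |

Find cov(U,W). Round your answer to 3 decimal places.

-0.150

E[U] = 1.9,  E[W] = 2.5
E[UW] = 4.6
cov(U,W) = E[UW] − E[U]E[W] = 4.6 − (1.9)(2.5) = -0.15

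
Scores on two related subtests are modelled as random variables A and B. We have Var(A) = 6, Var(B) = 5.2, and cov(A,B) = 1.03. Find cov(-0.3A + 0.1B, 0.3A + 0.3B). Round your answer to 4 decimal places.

cov(-0.3A + 0.1B, 0.3A + 0.3B) = (-0.3)(0.3)Var(A) + (0.1)(0.3)Var(B) + [(-0.3)(0.3) + (0.1)(0.3)]cov(A,B)
= -0.09·6 + 0.03·5.2 + -0.06·1.03 = -0.4458

-0.4458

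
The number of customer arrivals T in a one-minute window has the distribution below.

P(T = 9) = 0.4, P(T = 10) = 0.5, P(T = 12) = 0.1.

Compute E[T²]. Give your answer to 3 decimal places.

E[T²] = (9)²(0.4) + (10)²(0.5) + (12)²(0.1) = 96.8

96.800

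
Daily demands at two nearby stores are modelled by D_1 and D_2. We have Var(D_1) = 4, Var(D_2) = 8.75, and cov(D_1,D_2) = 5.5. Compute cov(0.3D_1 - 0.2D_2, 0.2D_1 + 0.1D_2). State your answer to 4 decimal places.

cov(0.3D_1 - 0.2D_2, 0.2D_1 + 0.1D_2) = (0.3)(0.2)Var(D_1) + (-0.2)(0.1)Var(D_2) + [(0.3)(0.1) + (-0.2)(0.2)]cov(D_1,D_2)
= 0.06·4 + -0.02·8.75 + -0.01·5.5 = 0.01

0.0100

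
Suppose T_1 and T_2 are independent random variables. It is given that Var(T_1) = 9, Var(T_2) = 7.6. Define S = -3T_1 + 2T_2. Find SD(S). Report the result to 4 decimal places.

10.5546

By independence, Var(S) = (-3)²Var(T_1) + (2)²Var(T_2)
= (-3)²·9 + (2)²·7.6 = 111.4
SD(S) = √111.4 ≈ 10.5546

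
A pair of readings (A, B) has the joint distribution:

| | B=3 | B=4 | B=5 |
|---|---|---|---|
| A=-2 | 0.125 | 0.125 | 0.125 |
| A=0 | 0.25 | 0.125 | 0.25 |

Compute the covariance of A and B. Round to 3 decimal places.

E[A] = -0.75,  E[B] = 4
E[AB] = -3
Cov(A,B) = E[AB] − E[A]E[B] = -3 − (-0.75)(4) = 0

0.000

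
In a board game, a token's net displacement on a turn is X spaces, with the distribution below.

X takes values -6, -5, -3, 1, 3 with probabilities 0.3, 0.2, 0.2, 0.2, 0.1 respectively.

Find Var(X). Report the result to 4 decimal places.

10.2900

E[X] = (-6)(0.3) + (-5)(0.2) + (-3)(0.2) + (1)(0.2) + (3)(0.1) = -2.9
E[X²] = (-6)²(0.3) + (-5)²(0.2) + (-3)²(0.2) + (1)²(0.2) + (3)²(0.1) = 18.7
Var(X) = E[X²] − (E[X])² = 18.7 − (-2.9)² = 10.29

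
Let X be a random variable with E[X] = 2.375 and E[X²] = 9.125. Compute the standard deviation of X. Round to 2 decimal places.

var(X) = 9.125 − (2.375)² = 3.484375
SD(X) = √3.484375 ≈ 1.87

1.87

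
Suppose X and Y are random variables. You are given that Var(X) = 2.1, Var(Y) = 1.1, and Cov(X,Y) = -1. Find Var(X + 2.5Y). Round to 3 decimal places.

Var(X + 2.5Y) = (1)²·Var(X) + (2.5)²·Var(Y) + 2·(1)·(2.5)·Cov(X,Y)
= 1·2.1 + 6.25·1.1 + 5·-1 = 3.975

3.975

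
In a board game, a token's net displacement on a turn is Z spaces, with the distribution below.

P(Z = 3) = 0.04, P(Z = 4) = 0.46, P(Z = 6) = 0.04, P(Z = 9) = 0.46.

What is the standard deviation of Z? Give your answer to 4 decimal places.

2.4949

E[Z] = (3)(0.04) + (4)(0.46) + (6)(0.04) + (9)(0.46) = 6.34
E[Z²] = (3)²(0.04) + (4)²(0.46) + (6)²(0.04) + (9)²(0.46) = 46.42
var(Z) = E[Z²] − (E[Z])² = 46.42 − (6.34)² = 6.2244
SD(Z) = √6.2244 ≈ 2.4949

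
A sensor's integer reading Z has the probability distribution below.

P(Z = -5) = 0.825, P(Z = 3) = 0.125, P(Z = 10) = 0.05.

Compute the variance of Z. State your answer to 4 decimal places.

E[Z] = (-5)(0.825) + (3)(0.125) + (10)(0.05) = -3.25
E[Z²] = (-5)²(0.825) + (3)²(0.125) + (10)²(0.05) = 26.75
V(Z) = E[Z²] − (E[Z])² = 26.75 − (-3.25)² = 16.1875

16.1875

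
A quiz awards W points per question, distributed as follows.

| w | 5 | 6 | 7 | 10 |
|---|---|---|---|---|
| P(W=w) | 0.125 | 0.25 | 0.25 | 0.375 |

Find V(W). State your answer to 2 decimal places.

E[W] = (5)(0.125) + (6)(0.25) + (7)(0.25) + (10)(0.375) = 7.625
E[W²] = (5)²(0.125) + (6)²(0.25) + (7)²(0.25) + (10)²(0.375) = 61.875
V(W) = E[W²] − (E[W])² = 61.875 − (7.625)² = 3.734375

3.73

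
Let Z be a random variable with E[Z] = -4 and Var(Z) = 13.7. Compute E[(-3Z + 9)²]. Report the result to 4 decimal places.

564.3000

E[-3Z + 9] = -3·-4 + 9 = 21
Var(-3Z + 9) = (-3)²·13.7 = 123.3
E[(-3Z + 9)²] = Var((-3Z + 9)) + (E[(-3Z + 9)])² = 123.3 + (21)² = 564.3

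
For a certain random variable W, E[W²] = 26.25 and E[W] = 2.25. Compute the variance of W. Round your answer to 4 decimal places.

var(W) = 26.25 − (2.25)² = 21.1875

21.1875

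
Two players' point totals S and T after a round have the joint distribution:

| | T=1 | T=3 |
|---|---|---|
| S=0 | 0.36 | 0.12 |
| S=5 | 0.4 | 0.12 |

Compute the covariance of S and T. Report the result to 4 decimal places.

E[S] = 2.6,  E[T] = 1.48
E[ST] = 3.8
Cov(S,T) = E[ST] − E[S]E[T] = 3.8 − (2.6)(1.48) = -0.048

-0.0480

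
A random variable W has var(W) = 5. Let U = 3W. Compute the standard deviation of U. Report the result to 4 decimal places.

var(3W) = (3)²·5 = 45
σ(U) = √45 ≈ 6.7082

6.7082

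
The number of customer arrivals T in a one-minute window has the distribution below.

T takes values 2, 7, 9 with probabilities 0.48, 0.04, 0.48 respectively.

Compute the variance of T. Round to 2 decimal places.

11.85

E[T] = (2)(0.48) + (7)(0.04) + (9)(0.48) = 5.56
E[T²] = (2)²(0.48) + (7)²(0.04) + (9)²(0.48) = 42.76
Var(T) = E[T²] − (E[T])² = 42.76 − (5.56)² = 11.8464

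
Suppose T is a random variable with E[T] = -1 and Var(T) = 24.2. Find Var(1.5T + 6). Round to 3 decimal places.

54.450

Var(1.5T + 6) = (1.5)²·Var(T) = 2.25·24.2 = 54.45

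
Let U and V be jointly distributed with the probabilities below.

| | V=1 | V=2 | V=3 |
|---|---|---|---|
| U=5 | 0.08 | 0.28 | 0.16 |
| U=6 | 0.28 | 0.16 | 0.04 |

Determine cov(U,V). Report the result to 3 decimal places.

E[U] = 5.48,  E[V] = 1.84
E[UV] = 9.92
cov(U,V) = E[UV] − E[U]E[V] = 9.92 − (5.48)(1.84) = -0.1632

-0.163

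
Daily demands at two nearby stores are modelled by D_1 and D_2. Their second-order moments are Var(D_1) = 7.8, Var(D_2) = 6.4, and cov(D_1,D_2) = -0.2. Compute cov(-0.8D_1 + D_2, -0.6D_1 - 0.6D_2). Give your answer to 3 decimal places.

cov(-0.8D_1 + D_2, -0.6D_1 - 0.6D_2) = (-0.8)(-0.6)Var(D_1) + (1)(-0.6)Var(D_2) + [(-0.8)(-0.6) + (1)(-0.6)]cov(D_1,D_2)
= 0.48·7.8 + -0.6·6.4 + -0.12·-0.2 = -0.072

-0.072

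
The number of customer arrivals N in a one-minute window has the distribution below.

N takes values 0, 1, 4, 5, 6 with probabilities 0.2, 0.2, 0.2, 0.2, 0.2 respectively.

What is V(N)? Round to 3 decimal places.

E[N] = (0)(0.2) + (1)(0.2) + (4)(0.2) + (5)(0.2) + (6)(0.2) = 3.2
E[N²] = (0)²(0.2) + (1)²(0.2) + (4)²(0.2) + (5)²(0.2) + (6)²(0.2) = 15.6
V(N) = E[N²] − (E[N])² = 15.6 − (3.2)² = 5.36

5.360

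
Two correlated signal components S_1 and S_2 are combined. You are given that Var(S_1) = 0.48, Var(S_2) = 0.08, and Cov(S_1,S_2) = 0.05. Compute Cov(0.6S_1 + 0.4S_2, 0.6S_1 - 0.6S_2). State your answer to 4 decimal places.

0.1476

Cov(0.6S_1 + 0.4S_2, 0.6S_1 - 0.6S_2) = (0.6)(0.6)Var(S_1) + (0.4)(-0.6)Var(S_2) + [(0.6)(-0.6) + (0.4)(0.6)]Cov(S_1,S_2)
= 0.36·0.48 + -0.24·0.08 + -0.12·0.05 = 0.1476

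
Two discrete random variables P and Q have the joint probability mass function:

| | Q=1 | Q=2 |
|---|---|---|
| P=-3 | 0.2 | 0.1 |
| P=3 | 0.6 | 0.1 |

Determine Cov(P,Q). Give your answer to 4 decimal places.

-0.2400

E[P] = 1.2,  E[Q] = 1.2
E[PQ] = 1.2
Cov(P,Q) = E[PQ] − E[P]E[Q] = 1.2 − (1.2)(1.2) = -0.24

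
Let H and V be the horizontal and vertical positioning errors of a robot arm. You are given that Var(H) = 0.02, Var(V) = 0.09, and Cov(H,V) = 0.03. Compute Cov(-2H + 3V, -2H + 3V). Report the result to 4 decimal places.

Cov(-2H + 3V, -2H + 3V) = (-2)(-2)Var(H) + (3)(3)Var(V) + [(-2)(3) + (3)(-2)]Cov(H,V)
= 4·0.02 + 9·0.09 + -12·0.03 = 0.53

0.5300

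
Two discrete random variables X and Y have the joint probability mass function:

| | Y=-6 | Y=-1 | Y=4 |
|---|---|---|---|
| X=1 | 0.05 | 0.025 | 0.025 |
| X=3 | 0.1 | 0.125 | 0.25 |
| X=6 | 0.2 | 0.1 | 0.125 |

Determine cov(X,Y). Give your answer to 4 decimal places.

E[X] = 4.075,  E[Y] = -0.75
E[XY] = -4.2
cov(X,Y) = E[XY] − E[X]E[Y] = -4.2 − (4.075)(-0.75) = -1.14375

-1.1438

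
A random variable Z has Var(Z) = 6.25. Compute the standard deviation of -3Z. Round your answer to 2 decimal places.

Var(-3Z) = (-3)²·6.25 = 56.25
sd(-3Z) = √56.25 ≈ 7.50

7.50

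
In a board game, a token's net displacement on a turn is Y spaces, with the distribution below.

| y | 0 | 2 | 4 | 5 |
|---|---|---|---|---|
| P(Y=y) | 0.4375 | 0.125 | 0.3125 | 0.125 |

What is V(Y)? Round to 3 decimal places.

4.109

E[Y] = (0)(0.4375) + (2)(0.125) + (4)(0.3125) + (5)(0.125) = 2.125
E[Y²] = (0)²(0.4375) + (2)²(0.125) + (4)²(0.3125) + (5)²(0.125) = 8.625
V(Y) = E[Y²] − (E[Y])² = 8.625 − (2.125)² = 4.109375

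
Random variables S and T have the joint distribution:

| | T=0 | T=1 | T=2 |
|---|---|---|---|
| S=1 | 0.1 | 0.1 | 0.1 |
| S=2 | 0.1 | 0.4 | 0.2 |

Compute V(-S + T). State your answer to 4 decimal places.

0.6400

E[S] = 1.7,  E[T] = 1.1,  E[ST] = 1.9
V(S) = 3.1 − (1.7)² = 0.21;  V(T) = 1.7 − (1.1)² = 0.49
Cov(S,T) = 1.9 − (1.7)(1.1) = 0.03
V(-S + T) = (-1)²·0.21 + (1)²·0.49 + 2·(-1)·(1)·0.03 = 0.64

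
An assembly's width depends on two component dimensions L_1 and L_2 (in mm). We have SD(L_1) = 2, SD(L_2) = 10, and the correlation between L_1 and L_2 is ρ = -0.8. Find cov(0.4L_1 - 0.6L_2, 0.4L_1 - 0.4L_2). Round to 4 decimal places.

V(L_1) = (2)² = 4;  V(L_2) = (10)² = 100
cov(L_1,L_2) = ρ·SD(L_1)·SD(L_2) = -0.8·2·10 = -16
cov(0.4L_1 - 0.6L_2, 0.4L_1 - 0.4L_2) = (0.4)(0.4)V(L_1) + (-0.6)(-0.4)V(L_2) + [(0.4)(-0.4) + (-0.6)(0.4)]cov(L_1,L_2)
= 0.16·4 + 0.24·100 + -0.4·-16 = 31.04

31.0400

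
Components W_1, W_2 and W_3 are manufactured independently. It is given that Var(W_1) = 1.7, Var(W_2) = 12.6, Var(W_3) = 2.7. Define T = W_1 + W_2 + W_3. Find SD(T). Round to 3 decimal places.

4.123

By independence, Var(T) = (1)²Var(W_1) + (1)²Var(W_2) + (1)²Var(W_3)
= (1)²·1.7 + (1)²·12.6 + (1)²·2.7 = 17
SD(T) = √17 ≈ 4.123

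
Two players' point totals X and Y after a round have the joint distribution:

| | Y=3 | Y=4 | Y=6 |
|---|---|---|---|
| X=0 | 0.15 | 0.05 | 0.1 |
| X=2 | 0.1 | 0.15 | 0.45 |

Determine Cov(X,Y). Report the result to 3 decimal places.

E[X] = 1.4,  E[Y] = 4.85
E[XY] = 7.2
Cov(X,Y) = E[XY] − E[X]E[Y] = 7.2 − (1.4)(4.85) = 0.41

0.410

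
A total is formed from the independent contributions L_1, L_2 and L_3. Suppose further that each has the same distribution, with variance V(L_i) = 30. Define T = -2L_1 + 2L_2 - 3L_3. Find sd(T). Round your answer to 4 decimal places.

22.5832

By independence, V(T) = (-2)²V(L_1) + (2)²V(L_2) + (-3)²V(L_3)
= (-2)²·30 + (2)²·30 + (-3)²·30 = 510
sd(T) = √510 ≈ 22.5832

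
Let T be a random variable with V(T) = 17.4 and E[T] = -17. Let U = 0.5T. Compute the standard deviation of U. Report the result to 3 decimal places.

2.086

V(0.5T) = (0.5)²·17.4 = 4.35
σ(U) = √4.35 ≈ 2.086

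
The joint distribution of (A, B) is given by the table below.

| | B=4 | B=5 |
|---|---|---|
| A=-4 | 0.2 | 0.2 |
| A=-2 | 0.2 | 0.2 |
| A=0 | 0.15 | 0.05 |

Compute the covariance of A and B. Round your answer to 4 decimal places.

E[A] = -2.4,  E[B] = 4.45
E[AB] = -10.8
cov(A,B) = E[AB] − E[A]E[B] = -10.8 − (-2.4)(4.45) = -0.12

-0.1200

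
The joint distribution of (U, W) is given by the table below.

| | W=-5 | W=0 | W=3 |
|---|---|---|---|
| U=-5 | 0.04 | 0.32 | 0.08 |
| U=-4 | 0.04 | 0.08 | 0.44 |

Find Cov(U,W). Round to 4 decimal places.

0.4704

E[U] = -4.44,  E[W] = 1.16
E[UW] = -4.68
Cov(U,W) = E[UW] − E[U]E[W] = -4.68 − (-4.44)(1.16) = 0.4704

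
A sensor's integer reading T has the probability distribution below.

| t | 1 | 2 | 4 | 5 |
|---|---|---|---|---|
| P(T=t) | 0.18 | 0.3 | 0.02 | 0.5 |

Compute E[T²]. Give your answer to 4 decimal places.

14.2000

E[T²] = (1)²(0.18) + (2)²(0.3) + (4)²(0.02) + (5)²(0.5) = 14.2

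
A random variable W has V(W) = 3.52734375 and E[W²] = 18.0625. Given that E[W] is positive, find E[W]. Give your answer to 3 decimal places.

(E[W])² = E[W²] − V(W) = 18.0625 − 3.52734375 = 14.53515625
E[W] = √14.53515625 = 3.8125

3.813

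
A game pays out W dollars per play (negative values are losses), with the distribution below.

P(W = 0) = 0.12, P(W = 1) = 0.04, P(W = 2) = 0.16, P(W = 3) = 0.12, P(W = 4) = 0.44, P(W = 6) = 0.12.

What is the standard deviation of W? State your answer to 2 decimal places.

1.70

E[W] = (0)(0.12) + (1)(0.04) + (2)(0.16) + (3)(0.12) + (4)(0.44) + (6)(0.12) = 3.2
E[W²] = (0)²(0.12) + (1)²(0.04) + (2)²(0.16) + (3)²(0.12) + (4)²(0.44) + (6)²(0.12) = 13.12
var(W) = E[W²] − (E[W])² = 13.12 − (3.2)² = 2.88
SD(W) = √2.88 ≈ 1.70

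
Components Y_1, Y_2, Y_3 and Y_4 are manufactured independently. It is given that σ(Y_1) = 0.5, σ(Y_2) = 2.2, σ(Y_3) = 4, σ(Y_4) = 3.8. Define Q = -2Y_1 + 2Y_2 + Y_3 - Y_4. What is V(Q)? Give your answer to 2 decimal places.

V(Y_1) = 0.25, V(Y_2) = 4.84, V(Y_3) = 16, V(Y_4) = 14.44
By independence, V(Q) = (-2)²V(Y_1) + (2)²V(Y_2) + (1)²V(Y_3) + (-1)²V(Y_4)
= (-2)²·0.25 + (2)²·4.84 + (1)²·16 + (-1)²·14.44 = 50.8

50.80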